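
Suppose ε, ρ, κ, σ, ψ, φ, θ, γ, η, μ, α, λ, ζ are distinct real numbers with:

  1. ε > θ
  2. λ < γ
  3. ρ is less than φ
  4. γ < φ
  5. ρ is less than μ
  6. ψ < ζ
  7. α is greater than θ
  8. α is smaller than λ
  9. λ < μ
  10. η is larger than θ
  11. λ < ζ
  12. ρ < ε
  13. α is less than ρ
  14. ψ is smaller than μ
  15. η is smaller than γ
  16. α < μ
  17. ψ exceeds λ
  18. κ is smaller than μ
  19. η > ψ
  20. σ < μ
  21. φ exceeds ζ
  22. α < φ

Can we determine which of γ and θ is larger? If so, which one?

γ

Link the given pairs in sequence: θ < α; α < λ; λ < ψ; ψ < η; η < γ.
Together: θ < α < λ < ψ < η < γ.
So γ is larger.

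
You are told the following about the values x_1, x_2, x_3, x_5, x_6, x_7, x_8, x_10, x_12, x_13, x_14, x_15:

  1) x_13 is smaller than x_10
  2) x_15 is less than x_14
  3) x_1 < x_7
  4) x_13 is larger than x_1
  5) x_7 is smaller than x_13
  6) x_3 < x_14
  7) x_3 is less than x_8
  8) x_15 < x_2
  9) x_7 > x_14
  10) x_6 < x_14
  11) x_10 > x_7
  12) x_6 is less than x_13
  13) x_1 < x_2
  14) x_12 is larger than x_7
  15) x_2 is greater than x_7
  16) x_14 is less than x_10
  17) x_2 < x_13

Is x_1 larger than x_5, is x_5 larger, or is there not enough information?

Following every chain through x_5: nothing is chained to x_5.
x_1 is not reached, and no chain runs the other way from x_1 to x_5.
So the given relations leave the order of x_5 and x_1 undetermined.

undetermined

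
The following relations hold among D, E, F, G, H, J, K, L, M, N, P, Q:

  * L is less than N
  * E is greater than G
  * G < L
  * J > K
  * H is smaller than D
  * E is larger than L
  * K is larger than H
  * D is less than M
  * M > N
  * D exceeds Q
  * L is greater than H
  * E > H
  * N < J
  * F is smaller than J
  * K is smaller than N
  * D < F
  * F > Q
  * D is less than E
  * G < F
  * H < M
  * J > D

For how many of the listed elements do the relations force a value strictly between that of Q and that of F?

1

Chaining upward from Q reaches: D, E, M, J.
Chaining downward from F reaches: G, H, D.
Strictly between Q and F are those in both lists: D — 1 element.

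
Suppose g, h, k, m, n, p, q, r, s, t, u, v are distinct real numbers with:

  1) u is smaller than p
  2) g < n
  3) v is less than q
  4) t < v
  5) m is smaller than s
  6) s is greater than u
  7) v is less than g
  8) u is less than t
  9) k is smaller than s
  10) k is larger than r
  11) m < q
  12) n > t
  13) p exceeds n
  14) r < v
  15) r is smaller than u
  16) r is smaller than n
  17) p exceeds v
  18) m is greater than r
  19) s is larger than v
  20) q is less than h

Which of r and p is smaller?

The relevant relations are r < u; u < t; t < v; v < g; g < n; n < p.
Together: r < u < t < v < g < n < p.
So r < p; r is the smaller of the two.

r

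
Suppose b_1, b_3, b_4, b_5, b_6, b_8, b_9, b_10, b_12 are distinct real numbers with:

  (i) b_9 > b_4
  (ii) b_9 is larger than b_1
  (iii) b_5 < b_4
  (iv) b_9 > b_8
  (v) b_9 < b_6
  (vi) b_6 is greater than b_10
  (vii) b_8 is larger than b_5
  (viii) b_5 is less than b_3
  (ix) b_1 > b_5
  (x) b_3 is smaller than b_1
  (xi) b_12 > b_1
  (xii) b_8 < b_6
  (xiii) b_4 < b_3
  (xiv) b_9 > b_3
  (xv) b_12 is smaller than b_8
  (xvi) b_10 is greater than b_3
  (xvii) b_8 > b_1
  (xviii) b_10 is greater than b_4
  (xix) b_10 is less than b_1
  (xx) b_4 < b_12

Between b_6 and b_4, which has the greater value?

Following the relations from b_4: b_4 < b_3 < b_10 < b_1 < b_12 < b_8 < b_9 < b_6.
So b_4 < b_6; b_6 is the larger of the two.

b_6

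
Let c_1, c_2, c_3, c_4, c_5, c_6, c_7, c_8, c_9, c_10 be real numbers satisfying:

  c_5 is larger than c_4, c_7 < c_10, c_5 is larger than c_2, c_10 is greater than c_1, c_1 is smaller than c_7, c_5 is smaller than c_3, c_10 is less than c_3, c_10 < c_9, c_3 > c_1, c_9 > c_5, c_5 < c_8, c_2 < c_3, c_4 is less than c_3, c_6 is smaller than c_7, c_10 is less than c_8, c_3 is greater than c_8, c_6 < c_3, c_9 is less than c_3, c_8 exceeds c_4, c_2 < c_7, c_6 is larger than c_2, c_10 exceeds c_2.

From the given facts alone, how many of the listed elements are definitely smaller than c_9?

The elements the relations force below c_9 are c_1, c_2, c_4, c_6, c_5, c_7, c_10 — no chain reaches any other.
That is 7.

7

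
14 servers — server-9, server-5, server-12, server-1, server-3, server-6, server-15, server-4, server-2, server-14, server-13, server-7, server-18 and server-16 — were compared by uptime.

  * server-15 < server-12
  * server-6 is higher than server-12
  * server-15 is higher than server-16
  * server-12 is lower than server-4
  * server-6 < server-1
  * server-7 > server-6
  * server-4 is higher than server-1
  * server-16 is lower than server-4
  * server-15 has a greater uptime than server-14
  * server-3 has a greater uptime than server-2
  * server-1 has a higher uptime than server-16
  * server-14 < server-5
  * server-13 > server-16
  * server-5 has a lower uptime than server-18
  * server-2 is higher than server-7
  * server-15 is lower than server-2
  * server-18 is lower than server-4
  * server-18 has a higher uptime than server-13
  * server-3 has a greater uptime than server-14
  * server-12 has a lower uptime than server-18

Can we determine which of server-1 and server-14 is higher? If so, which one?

The relevant relations are server-14 < server-15; server-15 < server-12; server-12 < server-6; server-6 < server-1.
Chaining these gives server-14 < server-15 < server-12 < server-6 < server-1.
So server-1 is higher.

server-1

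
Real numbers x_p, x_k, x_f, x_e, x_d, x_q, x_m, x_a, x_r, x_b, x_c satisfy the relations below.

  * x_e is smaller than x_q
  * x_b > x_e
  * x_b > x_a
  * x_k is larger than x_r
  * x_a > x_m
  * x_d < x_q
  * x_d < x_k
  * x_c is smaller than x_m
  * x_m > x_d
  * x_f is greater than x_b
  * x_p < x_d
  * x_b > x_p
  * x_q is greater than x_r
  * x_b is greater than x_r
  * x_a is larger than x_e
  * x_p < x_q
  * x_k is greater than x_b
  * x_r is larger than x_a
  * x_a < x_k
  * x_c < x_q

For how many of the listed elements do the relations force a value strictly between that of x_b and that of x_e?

Chaining upward from x_e reaches: x_a, x_r, x_q, x_f, x_k.
Chaining downward from x_b reaches: x_p, x_d, x_c, x_m, x_a, x_r.
Strictly between x_e and x_b are those in both lists: x_a, x_r — 2 elements.

2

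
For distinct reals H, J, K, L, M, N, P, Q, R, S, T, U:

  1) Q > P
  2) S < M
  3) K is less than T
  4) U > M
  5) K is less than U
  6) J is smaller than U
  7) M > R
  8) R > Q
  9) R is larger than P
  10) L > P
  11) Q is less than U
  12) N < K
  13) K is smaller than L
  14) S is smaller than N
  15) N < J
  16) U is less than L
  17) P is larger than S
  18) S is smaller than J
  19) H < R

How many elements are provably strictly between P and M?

The relations place P below M. An element lies strictly between them when it is forced above P and also forced below M.
Above P: {Q, R, U, L}. Below M: {S, Q, H, R}.
Intersection: {Q, R} — 2.

2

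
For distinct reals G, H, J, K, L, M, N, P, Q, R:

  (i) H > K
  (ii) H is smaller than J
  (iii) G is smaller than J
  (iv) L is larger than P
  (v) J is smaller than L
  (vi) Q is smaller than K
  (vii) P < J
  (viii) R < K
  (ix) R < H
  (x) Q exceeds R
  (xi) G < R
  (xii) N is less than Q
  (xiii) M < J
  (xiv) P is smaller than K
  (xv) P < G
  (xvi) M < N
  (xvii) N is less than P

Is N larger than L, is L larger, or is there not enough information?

L

N < P and P < G give N < G.
With G < R: N < P < G < R.
With R < Q: N < P < G < R < Q.
Then Q < K extends the chain to K.
Then K < H extends the chain to H.
Then H < J extends the chain to J.
Then J < L extends the chain to L.
So L is larger.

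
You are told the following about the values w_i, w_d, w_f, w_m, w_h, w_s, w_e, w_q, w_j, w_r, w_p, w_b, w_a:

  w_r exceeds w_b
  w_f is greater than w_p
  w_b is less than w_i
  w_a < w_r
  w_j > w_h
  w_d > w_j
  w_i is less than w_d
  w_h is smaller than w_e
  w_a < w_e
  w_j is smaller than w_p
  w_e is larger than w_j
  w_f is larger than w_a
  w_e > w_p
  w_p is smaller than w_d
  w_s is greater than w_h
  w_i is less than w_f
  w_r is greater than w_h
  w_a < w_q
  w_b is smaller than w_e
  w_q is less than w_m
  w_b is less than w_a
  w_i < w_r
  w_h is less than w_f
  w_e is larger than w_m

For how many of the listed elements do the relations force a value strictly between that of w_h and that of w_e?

Chaining upward from w_h reaches: w_j, w_p, w_d, w_f, w_r, w_s.
Chaining downward from w_e reaches: w_j, w_b, w_a, w_q, w_m, w_p.
Strictly between w_h and w_e are those in both lists: w_j, w_p — 2 elements.

2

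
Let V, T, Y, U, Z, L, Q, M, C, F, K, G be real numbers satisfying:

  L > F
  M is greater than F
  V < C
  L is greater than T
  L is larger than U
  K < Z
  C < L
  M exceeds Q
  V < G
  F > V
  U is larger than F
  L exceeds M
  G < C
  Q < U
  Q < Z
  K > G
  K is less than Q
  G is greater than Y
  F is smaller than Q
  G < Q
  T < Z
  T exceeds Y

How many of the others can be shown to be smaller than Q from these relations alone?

The elements the relations force below Q are Y, V, F, G, K — no chain reaches any other.
That is 5.

5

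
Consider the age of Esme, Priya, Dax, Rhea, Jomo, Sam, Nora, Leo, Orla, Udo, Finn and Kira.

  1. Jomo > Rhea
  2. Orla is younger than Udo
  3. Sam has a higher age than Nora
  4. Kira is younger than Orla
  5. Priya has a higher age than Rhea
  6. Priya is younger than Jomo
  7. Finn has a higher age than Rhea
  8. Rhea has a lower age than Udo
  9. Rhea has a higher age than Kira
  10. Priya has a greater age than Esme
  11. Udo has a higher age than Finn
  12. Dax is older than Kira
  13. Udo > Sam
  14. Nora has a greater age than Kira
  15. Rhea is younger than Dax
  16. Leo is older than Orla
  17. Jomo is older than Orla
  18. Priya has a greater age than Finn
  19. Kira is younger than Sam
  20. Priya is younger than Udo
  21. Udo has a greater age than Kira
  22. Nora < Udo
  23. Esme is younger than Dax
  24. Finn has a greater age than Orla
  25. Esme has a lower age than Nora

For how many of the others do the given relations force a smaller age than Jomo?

6

Directly below Jomo: Orla, Rhea, Priya.
One step further: Kira, Esme, Finn (6 so far).
No other element is forced below Jomo by the given relations, so the count is 6.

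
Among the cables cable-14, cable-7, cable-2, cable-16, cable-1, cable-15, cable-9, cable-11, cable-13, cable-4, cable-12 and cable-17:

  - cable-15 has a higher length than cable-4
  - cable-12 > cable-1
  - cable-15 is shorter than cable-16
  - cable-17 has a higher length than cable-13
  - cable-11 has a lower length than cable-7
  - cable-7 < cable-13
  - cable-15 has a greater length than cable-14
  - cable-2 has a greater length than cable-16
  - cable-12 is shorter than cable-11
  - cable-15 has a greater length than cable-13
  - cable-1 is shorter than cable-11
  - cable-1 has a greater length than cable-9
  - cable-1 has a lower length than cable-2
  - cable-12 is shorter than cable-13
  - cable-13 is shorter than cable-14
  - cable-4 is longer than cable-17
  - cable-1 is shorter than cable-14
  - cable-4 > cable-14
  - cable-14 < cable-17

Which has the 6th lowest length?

cable-13

The consecutive relations fix a unique order: cable-9 < cable-1 < cable-12 < cable-11 < cable-7 < cable-13 < cable-14 < cable-17 < cable-4 < cable-15 < cable-16 < cable-2.
The 6th smallest is cable-13.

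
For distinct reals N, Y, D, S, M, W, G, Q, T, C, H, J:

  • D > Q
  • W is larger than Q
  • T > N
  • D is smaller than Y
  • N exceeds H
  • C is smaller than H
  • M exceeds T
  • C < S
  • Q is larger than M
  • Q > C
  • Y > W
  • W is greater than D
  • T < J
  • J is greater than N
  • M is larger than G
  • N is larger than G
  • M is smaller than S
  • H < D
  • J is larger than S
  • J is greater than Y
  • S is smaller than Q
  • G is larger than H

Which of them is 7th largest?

Piecing the relations together gives one ordering: C < H < G < N < T < M < S < Q < D < W < Y < J.
The 7th largest is M.

M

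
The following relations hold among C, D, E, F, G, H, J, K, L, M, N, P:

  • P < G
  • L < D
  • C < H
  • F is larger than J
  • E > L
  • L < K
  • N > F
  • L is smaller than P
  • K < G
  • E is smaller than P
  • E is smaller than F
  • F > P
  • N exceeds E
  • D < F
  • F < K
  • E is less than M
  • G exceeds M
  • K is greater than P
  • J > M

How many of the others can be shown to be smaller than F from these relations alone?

6

The elements the relations force below F are L, D, E, P, M, J — no chain reaches any other.
That is 6.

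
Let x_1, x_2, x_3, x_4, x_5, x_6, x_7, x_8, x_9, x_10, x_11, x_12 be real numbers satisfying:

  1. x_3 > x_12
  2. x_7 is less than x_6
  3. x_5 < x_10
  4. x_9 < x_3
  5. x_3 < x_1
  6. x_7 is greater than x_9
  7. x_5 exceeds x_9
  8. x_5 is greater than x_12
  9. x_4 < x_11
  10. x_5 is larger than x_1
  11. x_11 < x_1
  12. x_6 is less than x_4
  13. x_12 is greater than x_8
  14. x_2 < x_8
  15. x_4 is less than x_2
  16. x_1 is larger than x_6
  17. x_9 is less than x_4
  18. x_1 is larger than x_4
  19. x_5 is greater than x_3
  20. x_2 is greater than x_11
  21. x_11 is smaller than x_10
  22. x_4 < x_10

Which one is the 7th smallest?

x_8

The consecutive relations fix a unique order: x_9 < x_7 < x_6 < x_4 < x_11 < x_2 < x_8 < x_12 < x_3 < x_1 < x_5 < x_10.
Counting 7 from the smallest end gives x_8.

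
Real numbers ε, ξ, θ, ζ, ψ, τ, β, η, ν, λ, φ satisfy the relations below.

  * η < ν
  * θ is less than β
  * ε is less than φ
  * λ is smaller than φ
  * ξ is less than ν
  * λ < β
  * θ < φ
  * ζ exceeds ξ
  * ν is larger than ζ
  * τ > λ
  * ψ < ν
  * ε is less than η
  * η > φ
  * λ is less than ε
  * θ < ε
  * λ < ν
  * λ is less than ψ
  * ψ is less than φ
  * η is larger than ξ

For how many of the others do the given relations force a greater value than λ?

7

The elements the relations force above λ are ε, ψ, φ, η, τ, ν, β — no chain reaches any other.
That is 7.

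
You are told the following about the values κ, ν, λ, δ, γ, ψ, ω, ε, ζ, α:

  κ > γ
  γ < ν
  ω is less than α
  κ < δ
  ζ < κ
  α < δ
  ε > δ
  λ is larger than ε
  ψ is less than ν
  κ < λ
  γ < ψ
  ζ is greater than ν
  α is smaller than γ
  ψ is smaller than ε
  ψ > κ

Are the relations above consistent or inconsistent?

inconsistent

Chaining the given relations yields ψ < ν < ζ < κ, so ψ < κ. But one relation states κ < ψ. These cannot both hold.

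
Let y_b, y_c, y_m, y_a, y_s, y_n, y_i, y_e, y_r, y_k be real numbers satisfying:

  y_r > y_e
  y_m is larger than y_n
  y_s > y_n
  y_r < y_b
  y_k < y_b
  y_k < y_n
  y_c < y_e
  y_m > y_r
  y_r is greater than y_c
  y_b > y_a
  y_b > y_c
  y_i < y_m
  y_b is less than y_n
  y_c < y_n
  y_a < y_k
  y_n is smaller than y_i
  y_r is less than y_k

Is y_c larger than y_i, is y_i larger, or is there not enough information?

y_c < y_e and y_e < y_r give y_c < y_r.
With y_r < y_b: y_c < y_e < y_r < y_b.
With y_b < y_n: y_c < y_e < y_r < y_b < y_n.
Then y_n < y_i extends the chain to y_i.
So y_i is larger.

y_i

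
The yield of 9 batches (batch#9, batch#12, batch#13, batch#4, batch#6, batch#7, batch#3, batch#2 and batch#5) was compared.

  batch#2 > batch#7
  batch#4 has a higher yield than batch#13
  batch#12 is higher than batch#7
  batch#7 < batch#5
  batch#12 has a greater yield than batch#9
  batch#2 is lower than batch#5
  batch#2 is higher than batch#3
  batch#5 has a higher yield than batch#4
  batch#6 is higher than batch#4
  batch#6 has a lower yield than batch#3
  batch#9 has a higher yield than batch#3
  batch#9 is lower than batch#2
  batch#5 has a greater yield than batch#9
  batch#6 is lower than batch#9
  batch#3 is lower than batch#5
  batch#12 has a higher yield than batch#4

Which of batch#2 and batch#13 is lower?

Link the given pairs in sequence: batch#13 < batch#4; batch#4 < batch#6; batch#6 < batch#3; batch#3 < batch#9; batch#9 < batch#2.
Together: batch#13 < batch#4 < batch#6 < batch#3 < batch#9 < batch#2.
So batch#13 < batch#2; batch#13 is the lower of the two.

batch#13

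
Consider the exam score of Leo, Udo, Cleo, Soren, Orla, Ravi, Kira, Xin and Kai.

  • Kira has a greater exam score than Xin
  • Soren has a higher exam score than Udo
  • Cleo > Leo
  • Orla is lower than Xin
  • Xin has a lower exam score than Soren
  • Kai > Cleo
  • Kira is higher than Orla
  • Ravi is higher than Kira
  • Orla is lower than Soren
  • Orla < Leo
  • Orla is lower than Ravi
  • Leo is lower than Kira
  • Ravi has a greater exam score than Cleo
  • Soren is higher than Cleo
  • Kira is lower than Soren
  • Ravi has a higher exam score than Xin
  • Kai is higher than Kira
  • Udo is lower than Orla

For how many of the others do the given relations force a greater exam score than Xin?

4

The elements the relations force above Xin are Kira, Ravi, Soren, Kai — no chain reaches any other.
That is 4.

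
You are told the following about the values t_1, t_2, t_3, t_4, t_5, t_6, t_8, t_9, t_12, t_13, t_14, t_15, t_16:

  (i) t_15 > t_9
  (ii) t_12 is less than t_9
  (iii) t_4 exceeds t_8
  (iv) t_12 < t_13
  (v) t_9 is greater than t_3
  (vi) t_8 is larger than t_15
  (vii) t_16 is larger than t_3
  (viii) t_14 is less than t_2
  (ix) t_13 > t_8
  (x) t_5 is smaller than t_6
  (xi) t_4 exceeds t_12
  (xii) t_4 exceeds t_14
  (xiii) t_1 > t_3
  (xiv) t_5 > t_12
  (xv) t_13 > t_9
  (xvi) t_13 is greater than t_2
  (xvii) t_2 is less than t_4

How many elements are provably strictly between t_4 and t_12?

3

The relations place t_12 below t_4. An element lies strictly between them when it is forced above t_12 and also forced below t_4.
Above t_12: {t_9, t_15, t_5, t_6, t_8, t_13}. Below t_4: {t_3, t_14, t_9, t_15, t_2, t_8}.
Intersection: {t_9, t_15, t_8} — 3.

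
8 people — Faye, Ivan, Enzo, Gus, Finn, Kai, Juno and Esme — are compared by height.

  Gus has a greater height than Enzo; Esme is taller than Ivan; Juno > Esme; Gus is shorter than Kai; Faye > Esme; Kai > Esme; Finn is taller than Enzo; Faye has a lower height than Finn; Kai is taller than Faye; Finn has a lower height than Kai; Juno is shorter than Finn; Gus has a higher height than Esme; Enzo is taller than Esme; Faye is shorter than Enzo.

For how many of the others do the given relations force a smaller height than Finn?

From Finn the given relations immediately reach Faye, Enzo, Juno.
From those, Esme — 4 in total.
From those, Ivan — 5 in total.
Nothing else is reachable below Finn; 5 in all.

5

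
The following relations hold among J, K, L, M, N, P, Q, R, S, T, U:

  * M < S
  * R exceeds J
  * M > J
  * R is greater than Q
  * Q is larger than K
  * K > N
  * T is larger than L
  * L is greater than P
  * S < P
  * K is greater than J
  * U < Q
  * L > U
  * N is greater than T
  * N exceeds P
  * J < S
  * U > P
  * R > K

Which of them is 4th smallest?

Chaining the given pairs: J < M < S < P < U < L < T < N < K < Q < R.
The 4th smallest is P.

P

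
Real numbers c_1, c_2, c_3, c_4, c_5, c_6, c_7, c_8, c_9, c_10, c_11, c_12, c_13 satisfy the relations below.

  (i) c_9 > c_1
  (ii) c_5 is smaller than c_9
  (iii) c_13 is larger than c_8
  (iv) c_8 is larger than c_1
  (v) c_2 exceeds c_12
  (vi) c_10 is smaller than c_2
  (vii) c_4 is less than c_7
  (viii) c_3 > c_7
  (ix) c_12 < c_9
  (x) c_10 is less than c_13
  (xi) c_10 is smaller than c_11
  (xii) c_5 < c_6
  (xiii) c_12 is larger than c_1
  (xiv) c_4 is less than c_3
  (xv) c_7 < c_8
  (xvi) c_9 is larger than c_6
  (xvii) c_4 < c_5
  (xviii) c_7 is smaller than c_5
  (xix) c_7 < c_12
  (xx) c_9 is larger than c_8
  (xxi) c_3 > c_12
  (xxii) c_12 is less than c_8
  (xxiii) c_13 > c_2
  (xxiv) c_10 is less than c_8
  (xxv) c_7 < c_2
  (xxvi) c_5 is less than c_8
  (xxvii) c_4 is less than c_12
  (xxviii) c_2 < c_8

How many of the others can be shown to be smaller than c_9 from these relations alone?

Directly below c_9: c_1, c_12, c_5, c_8, c_6.
One step further: c_4, c_10, c_7, c_2 (9 so far).
No other element is forced below c_9 by the given relations, so the count is 9.

9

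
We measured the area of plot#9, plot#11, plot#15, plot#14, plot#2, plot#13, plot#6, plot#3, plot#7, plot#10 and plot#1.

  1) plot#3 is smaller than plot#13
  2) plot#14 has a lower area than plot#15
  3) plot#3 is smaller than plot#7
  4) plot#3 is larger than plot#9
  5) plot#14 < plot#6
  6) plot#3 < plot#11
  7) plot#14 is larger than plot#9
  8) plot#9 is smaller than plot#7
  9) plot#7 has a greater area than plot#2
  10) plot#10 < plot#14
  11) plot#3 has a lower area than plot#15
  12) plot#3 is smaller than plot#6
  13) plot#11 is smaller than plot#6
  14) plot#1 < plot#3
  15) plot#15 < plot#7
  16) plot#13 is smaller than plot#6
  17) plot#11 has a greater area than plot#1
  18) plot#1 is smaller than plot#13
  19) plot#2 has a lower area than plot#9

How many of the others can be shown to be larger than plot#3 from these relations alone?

Directly above plot#3: plot#15, plot#11, plot#7, plot#13, plot#6.
Nothing else is reachable above plot#3; 5 in all.

5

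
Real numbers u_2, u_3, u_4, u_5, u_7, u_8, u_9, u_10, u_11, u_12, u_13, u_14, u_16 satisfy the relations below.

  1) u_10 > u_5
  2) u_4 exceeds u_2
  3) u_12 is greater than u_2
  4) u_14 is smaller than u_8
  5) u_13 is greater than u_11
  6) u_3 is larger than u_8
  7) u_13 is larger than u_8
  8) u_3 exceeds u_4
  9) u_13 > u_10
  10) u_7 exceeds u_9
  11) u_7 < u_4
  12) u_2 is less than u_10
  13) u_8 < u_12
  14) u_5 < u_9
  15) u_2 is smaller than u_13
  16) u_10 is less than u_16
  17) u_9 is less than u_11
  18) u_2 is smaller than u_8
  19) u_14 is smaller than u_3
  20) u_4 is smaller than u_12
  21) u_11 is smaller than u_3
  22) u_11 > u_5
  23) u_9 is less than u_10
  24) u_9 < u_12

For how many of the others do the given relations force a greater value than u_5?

Directly above u_5: u_9, u_11, u_10.
One step further: u_7, u_12, u_13, u_16, u_3 (8 so far).
One step further: u_4 (9 so far).
No other element is forced above u_5 by the given relations, so the count is 9.

9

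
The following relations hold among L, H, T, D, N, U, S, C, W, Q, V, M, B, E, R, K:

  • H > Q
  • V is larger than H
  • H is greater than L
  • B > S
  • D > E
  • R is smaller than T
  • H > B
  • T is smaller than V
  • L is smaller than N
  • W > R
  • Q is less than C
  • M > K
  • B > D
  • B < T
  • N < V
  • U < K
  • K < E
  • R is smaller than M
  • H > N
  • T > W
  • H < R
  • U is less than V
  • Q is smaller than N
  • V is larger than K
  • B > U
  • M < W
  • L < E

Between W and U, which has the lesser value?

U

Following the relations from U: U < K < E < D < B < H < R < M < W.
So U < W; U is the smaller of the two.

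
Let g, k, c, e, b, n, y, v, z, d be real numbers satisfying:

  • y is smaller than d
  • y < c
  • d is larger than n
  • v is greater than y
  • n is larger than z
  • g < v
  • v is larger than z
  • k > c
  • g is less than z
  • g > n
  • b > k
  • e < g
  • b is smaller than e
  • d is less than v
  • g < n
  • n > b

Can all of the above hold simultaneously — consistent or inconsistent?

We have n < g stated directly, yet also g < z < n by chaining the others — so g < n. Contradiction.

inconsistent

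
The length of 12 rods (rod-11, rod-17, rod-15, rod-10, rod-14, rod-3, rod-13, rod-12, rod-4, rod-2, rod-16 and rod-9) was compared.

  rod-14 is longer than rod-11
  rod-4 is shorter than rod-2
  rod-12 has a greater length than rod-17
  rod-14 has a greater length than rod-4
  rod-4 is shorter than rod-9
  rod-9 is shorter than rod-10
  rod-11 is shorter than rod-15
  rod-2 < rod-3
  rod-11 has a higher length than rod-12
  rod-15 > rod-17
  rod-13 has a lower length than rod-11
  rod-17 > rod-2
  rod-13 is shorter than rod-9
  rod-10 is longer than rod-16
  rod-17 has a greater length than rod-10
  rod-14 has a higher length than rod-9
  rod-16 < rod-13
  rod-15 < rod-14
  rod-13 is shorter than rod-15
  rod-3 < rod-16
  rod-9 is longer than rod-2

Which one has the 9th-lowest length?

Chaining the given pairs: rod-4 < rod-2 < rod-3 < rod-16 < rod-13 < rod-9 < rod-10 < rod-17 < rod-12 < rod-11 < rod-15 < rod-14.
Counting 9 from the smallest end gives rod-12.

rod-12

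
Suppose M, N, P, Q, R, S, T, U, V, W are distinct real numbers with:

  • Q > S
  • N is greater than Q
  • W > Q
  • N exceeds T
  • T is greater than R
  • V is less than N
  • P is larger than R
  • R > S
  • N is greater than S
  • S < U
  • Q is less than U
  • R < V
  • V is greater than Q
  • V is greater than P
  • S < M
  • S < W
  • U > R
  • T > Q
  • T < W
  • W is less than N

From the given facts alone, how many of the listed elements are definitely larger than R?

6

The elements the relations force above R are P, V, T, W, U, N — no chain reaches any other.
That is 6.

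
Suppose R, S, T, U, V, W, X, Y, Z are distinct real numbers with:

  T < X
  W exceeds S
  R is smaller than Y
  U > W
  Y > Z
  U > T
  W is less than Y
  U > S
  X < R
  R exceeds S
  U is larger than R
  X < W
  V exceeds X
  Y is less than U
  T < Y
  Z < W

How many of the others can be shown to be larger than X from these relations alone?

5

The elements the relations force above X are R, V, W, Y, U — no chain reaches any other.
That is 5.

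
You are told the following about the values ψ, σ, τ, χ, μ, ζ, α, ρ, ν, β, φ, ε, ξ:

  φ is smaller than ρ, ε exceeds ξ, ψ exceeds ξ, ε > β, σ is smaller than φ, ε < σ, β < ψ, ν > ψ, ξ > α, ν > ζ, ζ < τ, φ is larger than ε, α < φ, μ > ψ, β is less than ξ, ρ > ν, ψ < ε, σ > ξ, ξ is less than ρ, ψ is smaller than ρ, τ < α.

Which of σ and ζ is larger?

ζ < τ and τ < α give ζ < α.
Then α < ξ extends the chain to ξ.
Then ξ < ψ extends the chain to ψ.
Then ψ < ε extends the chain to ε.
With ε < σ: ζ < τ < α < ξ < ψ < ε < σ.
So ζ < σ; σ is the larger of the two.

σ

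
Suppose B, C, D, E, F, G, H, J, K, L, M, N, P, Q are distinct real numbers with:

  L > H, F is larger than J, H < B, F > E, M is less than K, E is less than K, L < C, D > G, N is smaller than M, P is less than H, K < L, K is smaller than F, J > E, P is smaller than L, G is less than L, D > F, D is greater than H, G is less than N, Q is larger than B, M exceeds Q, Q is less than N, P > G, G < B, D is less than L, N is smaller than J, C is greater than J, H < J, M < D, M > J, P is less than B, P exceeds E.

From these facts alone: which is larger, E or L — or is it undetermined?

E < P and P < H give E < H.
With H < B: E < P < H < B.
With B < Q: E < P < H < B < Q.
Then Q < N extends the chain to N.
Then N < M extends the chain to M.
Then M < K extends the chain to K.
With K < F: E < P < H < B < Q < N < M < K < F.
With F < D: E < P < H < B < Q < N < M < K < F < D.
Then D < L extends the chain to L.
So L is larger.

L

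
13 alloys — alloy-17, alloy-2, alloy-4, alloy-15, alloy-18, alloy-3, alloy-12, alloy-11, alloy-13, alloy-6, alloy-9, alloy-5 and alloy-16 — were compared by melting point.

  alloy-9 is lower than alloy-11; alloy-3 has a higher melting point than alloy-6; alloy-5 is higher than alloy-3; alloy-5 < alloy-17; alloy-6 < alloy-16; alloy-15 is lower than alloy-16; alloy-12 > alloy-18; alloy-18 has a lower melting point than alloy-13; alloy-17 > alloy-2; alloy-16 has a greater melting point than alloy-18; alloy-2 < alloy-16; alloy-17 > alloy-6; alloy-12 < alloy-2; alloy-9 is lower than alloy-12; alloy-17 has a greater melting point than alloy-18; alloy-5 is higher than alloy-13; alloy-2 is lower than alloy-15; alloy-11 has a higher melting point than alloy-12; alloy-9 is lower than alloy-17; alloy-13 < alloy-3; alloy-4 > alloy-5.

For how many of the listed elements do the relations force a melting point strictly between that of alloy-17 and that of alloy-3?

1

The relations place alloy-3 below alloy-17. An element lies strictly between them when it is forced above alloy-3 and also forced below alloy-17.
Above alloy-3: {alloy-5, alloy-4}. Below alloy-17: {alloy-18, alloy-9, alloy-12, alloy-2, alloy-6, alloy-13, alloy-5}.
Intersection: {alloy-5} — 1.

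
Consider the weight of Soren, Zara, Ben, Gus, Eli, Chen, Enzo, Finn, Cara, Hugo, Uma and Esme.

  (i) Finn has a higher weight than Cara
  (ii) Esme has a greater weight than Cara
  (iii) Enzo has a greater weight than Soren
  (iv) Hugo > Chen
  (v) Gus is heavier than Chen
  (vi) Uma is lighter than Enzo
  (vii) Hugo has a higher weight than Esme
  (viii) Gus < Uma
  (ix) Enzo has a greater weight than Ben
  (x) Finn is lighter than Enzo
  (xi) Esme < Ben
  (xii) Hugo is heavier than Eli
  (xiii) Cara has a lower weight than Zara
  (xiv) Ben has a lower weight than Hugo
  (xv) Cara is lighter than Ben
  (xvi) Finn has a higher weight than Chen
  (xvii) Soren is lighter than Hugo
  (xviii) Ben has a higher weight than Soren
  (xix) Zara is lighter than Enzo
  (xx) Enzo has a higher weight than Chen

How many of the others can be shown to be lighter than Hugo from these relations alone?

Directly below Hugo: Eli, Chen, Esme, Soren, Ben.
One step further: Cara (6 so far).
No other element is forced below Hugo by the given relations, so the count is 6.

6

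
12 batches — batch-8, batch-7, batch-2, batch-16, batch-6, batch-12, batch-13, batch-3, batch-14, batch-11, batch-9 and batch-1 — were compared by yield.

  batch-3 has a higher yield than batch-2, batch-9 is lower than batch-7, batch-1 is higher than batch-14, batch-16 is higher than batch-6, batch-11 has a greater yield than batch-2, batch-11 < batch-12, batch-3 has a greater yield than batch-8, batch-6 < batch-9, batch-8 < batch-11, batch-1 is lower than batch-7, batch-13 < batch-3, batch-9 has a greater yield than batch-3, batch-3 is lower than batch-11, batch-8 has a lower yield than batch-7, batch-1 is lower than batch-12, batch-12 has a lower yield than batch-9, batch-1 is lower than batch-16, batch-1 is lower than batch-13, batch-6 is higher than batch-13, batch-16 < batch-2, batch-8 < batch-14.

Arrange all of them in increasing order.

batch-8 < batch-14 < batch-1 < batch-13 < batch-6 < batch-16 < batch-2 < batch-3 < batch-11 < batch-12 < batch-9 < batch-7

Nothing is placed below batch-8, so it is least; from there batch-8 < batch-14; batch-14 < batch-1; batch-1 < batch-13; batch-13 < batch-6; batch-6 < batch-16; batch-16 < batch-2; batch-2 < batch-3; batch-3 < batch-11; batch-11 < batch-12; batch-12 < batch-9; batch-9 < batch-7, each given directly.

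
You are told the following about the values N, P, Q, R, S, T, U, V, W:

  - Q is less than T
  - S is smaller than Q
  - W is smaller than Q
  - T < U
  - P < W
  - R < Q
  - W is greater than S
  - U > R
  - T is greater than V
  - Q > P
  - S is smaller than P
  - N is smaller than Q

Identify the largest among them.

U

Chaining downward from U: directly below it, R, T; then Q, V; then N, S, P, W.
That covers every other element, and nothing is given above U, so U is the largest.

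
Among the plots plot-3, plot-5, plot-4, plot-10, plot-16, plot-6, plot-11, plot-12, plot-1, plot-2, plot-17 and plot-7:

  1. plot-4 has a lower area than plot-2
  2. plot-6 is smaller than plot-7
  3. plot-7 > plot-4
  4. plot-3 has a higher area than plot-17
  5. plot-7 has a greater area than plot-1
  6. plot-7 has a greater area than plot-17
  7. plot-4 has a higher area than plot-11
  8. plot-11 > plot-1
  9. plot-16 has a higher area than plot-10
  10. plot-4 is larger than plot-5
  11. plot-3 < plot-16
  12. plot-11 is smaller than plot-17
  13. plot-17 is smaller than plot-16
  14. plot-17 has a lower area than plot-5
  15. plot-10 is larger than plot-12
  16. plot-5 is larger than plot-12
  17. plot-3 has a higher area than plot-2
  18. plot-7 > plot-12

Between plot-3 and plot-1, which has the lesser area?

plot-1

Link the given pairs in sequence: plot-1 < plot-11; plot-11 < plot-17; plot-17 < plot-5; plot-5 < plot-4; plot-4 < plot-2; plot-2 < plot-3.
Together: plot-1 < plot-11 < plot-17 < plot-5 < plot-4 < plot-2 < plot-3.
So plot-1 < plot-3; plot-1 is the smaller of the two.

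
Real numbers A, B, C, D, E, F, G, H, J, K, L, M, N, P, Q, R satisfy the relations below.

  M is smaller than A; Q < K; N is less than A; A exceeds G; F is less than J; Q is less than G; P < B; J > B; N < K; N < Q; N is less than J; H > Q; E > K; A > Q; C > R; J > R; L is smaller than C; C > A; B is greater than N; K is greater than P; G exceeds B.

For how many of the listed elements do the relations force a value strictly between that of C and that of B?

Chaining upward from B reaches: G, A, J.
Chaining downward from C reaches: L, N, R, P, M, Q, G, A.
Strictly between B and C are those in both lists: G, A — 2 elements.

2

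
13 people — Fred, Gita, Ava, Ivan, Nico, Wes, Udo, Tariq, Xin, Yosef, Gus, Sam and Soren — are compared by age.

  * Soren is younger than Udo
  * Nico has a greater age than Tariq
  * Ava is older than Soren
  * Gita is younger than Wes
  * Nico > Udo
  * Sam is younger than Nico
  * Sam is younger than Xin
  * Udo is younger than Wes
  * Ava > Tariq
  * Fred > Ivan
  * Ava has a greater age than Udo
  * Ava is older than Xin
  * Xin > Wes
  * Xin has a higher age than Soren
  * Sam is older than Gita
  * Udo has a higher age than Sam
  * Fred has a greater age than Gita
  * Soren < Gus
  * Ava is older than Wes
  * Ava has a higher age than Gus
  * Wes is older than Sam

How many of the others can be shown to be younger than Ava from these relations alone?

8

From Ava the given relations immediately reach Soren, Tariq, Udo, Gus, Wes, Xin.
From those, Gita, Sam — 8 in total.
No other element is forced below Ava by the given relations, so the count is 8.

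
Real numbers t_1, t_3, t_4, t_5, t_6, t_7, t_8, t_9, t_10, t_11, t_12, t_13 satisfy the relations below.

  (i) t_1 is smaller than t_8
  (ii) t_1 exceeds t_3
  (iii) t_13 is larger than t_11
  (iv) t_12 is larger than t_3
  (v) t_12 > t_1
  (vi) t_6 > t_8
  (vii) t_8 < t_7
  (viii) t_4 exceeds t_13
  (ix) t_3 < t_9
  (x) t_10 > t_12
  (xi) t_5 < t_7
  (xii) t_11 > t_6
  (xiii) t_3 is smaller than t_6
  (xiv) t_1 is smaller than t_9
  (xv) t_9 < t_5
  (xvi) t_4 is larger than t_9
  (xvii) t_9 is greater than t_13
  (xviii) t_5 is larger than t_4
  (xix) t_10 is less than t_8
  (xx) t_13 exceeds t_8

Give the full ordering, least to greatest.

Nothing is placed below t_3, so it is least; from there t_3 < t_1; t_1 < t_12; t_12 < t_10; t_10 < t_8; t_8 < t_6; t_6 < t_11; t_11 < t_13; t_13 < t_9; t_9 < t_4; t_4 < t_5; t_5 < t_7, each given directly.

t_3 < t_1 < t_12 < t_10 < t_8 < t_6 < t_11 < t_13 < t_9 < t_4 < t_5 < t_7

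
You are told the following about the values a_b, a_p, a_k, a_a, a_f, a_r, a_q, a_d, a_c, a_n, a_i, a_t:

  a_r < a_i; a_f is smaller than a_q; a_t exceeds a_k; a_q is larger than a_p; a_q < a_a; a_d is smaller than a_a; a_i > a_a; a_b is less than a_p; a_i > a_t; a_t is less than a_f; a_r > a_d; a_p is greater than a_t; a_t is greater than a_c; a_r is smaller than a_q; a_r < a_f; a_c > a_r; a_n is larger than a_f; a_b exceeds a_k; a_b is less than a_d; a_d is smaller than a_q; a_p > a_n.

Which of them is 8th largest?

Piecing the relations together gives one ordering: a_k < a_b < a_d < a_r < a_c < a_t < a_f < a_n < a_p < a_q < a_a < a_i.
The 8th largest is a_c.

a_c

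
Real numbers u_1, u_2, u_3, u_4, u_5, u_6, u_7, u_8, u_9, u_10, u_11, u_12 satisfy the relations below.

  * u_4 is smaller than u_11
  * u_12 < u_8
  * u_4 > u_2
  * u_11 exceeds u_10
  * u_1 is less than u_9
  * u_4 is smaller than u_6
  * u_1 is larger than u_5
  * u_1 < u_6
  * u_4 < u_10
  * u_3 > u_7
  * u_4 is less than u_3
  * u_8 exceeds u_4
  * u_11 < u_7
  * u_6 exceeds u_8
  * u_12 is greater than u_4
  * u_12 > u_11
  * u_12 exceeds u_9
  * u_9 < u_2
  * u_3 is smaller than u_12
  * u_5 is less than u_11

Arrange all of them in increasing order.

Nothing is placed below u_5, so it is least; from there u_5 < u_1; u_1 < u_9; u_9 < u_2; u_2 < u_4; u_4 < u_10; u_10 < u_11; u_11 < u_7; u_7 < u_3; u_3 < u_12; u_12 < u_8; u_8 < u_6, each given directly.

u_5 < u_1 < u_9 < u_2 < u_4 < u_10 < u_11 < u_7 < u_3 < u_12 < u_8 < u_6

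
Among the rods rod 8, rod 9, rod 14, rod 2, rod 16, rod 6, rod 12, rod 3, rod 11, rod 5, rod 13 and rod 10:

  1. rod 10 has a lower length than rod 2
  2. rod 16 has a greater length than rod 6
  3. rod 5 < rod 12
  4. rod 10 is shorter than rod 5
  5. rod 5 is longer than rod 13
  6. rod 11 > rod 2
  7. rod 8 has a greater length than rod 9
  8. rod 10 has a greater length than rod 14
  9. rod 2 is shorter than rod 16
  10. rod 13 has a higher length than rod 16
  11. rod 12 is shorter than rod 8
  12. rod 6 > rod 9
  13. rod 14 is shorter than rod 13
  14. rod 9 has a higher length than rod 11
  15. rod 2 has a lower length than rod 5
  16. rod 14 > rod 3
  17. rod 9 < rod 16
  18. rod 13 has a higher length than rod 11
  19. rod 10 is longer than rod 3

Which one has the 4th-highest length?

Piecing the relations together gives one ordering: rod 3 < rod 14 < rod 10 < rod 2 < rod 11 < rod 9 < rod 6 < rod 16 < rod 13 < rod 5 < rod 12 < rod 8.
The 4th largest is rod 13.

rod 13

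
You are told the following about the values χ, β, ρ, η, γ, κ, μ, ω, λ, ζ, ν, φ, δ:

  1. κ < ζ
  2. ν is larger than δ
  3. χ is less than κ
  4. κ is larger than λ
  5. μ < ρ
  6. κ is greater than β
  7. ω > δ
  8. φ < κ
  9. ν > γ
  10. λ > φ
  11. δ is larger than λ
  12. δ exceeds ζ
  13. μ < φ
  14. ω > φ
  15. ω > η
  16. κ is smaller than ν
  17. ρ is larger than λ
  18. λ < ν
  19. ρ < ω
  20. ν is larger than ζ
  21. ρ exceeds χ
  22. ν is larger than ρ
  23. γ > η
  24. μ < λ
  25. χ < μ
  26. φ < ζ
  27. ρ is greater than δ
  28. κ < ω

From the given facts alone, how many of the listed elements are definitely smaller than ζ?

Directly below ζ: φ, κ.
One step further: χ, μ, β, λ (6 so far).
Nothing else is reachable below ζ; 6 in all.

6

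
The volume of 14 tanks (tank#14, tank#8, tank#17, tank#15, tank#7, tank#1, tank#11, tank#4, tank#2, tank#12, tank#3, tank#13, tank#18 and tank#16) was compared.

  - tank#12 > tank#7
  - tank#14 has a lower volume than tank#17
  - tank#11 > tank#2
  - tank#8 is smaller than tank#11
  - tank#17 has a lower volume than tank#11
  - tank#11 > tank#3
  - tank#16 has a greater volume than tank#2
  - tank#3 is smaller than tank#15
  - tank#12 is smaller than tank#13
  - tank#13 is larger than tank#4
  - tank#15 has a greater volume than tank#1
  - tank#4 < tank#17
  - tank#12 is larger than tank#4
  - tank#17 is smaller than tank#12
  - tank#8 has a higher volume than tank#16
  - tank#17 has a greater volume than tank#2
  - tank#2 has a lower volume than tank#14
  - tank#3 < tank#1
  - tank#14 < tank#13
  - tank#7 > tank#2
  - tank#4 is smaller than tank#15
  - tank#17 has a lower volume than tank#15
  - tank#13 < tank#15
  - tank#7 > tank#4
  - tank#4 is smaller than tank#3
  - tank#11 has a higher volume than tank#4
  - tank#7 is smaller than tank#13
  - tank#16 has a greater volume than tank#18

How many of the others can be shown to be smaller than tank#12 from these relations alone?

From tank#12 the given relations immediately reach tank#4, tank#17, tank#7.
From those, tank#2, tank#14 — 5 in total.
Nothing else is reachable below tank#12; 5 in all.

5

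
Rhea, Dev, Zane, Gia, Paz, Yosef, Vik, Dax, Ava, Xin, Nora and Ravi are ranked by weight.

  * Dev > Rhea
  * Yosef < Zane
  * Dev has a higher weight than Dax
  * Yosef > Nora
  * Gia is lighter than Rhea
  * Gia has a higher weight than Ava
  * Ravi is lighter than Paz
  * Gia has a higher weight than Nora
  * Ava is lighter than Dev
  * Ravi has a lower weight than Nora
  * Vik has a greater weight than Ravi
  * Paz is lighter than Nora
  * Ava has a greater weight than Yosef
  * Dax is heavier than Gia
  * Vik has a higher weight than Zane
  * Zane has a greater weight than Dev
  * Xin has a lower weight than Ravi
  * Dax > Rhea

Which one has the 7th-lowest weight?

Piecing the relations together gives one ordering: Xin < Ravi < Paz < Nora < Yosef < Ava < Gia < Rhea < Dax < Dev < Zane < Vik.
The 7th smallest is Gia.

Gia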